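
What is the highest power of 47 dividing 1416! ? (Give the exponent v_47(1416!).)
v_47(1416!) = 30

Legendre's formula: v_p(n!) = Σ_{k ≥ 1} ⌊n / p^k⌋. For p = 47, n = 1416, the terms are:
  ⌊1416/47^1⌋ = ⌊1416/47⌋ = 30
(the next term ⌊1416/47^2⌋ = 0, terminating the sum). Summing: v_47(1416!) = 30 = 30.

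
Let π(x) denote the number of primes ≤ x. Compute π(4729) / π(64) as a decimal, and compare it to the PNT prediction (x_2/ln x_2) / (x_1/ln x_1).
π(4729)/π(64) = 638/18 ≈ 35.4444;  PNT prediction ≈ 36.3179.

π(64) = 18 and π(4729) = 638, so π(4729)/π(64) ≈ 35.4444. The PNT-predicted ratio is (4729/ln(4729)) / (64/ln(64)) ≈ 36.3179. The two agree to within a few percent, as expected.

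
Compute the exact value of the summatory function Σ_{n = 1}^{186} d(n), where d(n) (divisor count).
Σ_{n ≤ 186} d(n) = 1005

Compute d(n) for each 1 ≤ n ≤ 186: d(1) = 1, d(2) = 2, d(3) = 2, d(4) = 3, d(5) = 2, d(6) = 4, d(7) = 2, d(8) = 4, d(9) = 3, d(10) = 4, d(11) = 2, d(12) = 6, d(13) = 2, d(14) = 4, d(15) = 4, d(16) = 5, d(17) = 2, d(18) = 6, d(19) = 2, d(20) = 6, d(21) = 4, d(22) = 4, d(23) = 2, d(24) = 8, d(25) = 3, d(26) = 4, d(27) = 4, d(28) = 6, d(29) = 2, d(30) = 8, d(31) = 2, d(32) = 6, d(33) = 4, d(34) = 4, d(35) = 4, d(36) = 9, d(37) = 2, d(38) = 4, d(39) = 4, d(40) = 8, d(41) = 2, d(42) = 8, d(43) = 2, d(44) = 6, d(45) = 6, d(46) = 4, d(47) = 2, d(48) = 10, d(49) = 3, d(50) = 6, d(51) = 4, d(52) = 6, d(53) = 2, d(54) = 8, d(55) = 4, d(56) = 8, d(57) = 4, d(58) = 4, d(59) = 2, d(60) = 12, d(61) = 2, d(62) = 4, d(63) = 6, d(64) = 7, d(65) = 4, d(66) = 8, d(67) = 2, d(68) = 6, d(69) = 4, d(70) = 8, d(71) = 2, d(72) = 12, d(73) = 2, d(74) = 4, d(75) = 6, d(76) = 6, d(77) = 4, d(78) = 8, d(79) = 2, d(80) = 10, d(81) = 5, d(82) = 4, d(83) = 2, d(84) = 12, d(85) = 4, d(86) = 4, d(87) = 4, d(88) = 8, d(89) = 2, d(90) = 12, d(91) = 4, d(92) = 6, d(93) = 4, d(94) = 4, d(95) = 4, d(96) = 12, d(97) = 2, d(98) = 6, d(99) = 6, d(100) = 9, d(101) = 2, d(102) = 8, d(103) = 2, d(104) = 8, d(105) = 8, d(106) = 4, d(107) = 2, d(108) = 12, d(109) = 2, d(110) = 8, d(111) = 4, d(112) = 10, d(113) = 2, d(114) = 8, d(115) = 4, d(116) = 6, d(117) = 6, d(118) = 4, d(119) = 4, d(120) = 16, d(121) = 3, d(122) = 4, d(123) = 4, d(124) = 6, d(125) = 4, d(126) = 12, d(127) = 2, d(128) = 8, d(129) = 4, d(130) = 8, d(131) = 2, d(132) = 12, d(133) = 4, d(134) = 4, d(135) = 8, d(136) = 8, d(137) = 2, d(138) = 8, d(139) = 2, d(140) = 12, d(141) = 4, d(142) = 4, d(143) = 4, d(144) = 15, d(145) = 4, d(146) = 4, d(147) = 6, d(148) = 6, d(149) = 2, d(150) = 12, d(151) = 2, d(152) = 8, d(153) = 6, d(154) = 8, d(155) = 4, d(156) = 12, d(157) = 2, d(158) = 4, d(159) = 4, d(160) = 12, d(161) = 4, d(162) = 10, d(163) = 2, d(164) = 6, d(165) = 8, d(166) = 4, d(167) = 2, d(168) = 16, d(169) = 3, d(170) = 8, d(171) = 6, d(172) = 6, d(173) = 2, d(174) = 8, d(175) = 6, d(176) = 10, d(177) = 4, d(178) = 4, d(179) = 2, d(180) = 18, d(181) = 2, d(182) = 8, d(183) = 4, d(184) = 8, d(185) = 4, d(186) = 8. Summing all 186 values: 1005. (Dirichlet's divisor formula: Σ_{n ≤ x} d(n) = x ln(x) + (2γ − 1) x + O(√x). For x = 186, the asymptotic estimate is ≈ 1000.71.)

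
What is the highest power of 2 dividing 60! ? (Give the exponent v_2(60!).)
v_2(60!) = 56

Legendre's formula: v_p(n!) = Σ_{k ≥ 1} ⌊n / p^k⌋. For p = 2, n = 60, the terms are:
  ⌊60/2^1⌋ = ⌊60/2⌋ = 30
  ⌊60/2^2⌋ = ⌊60/4⌋ = 15
  ⌊60/2^3⌋ = ⌊60/8⌋ = 7
  ⌊60/2^4⌋ = ⌊60/16⌋ = 3
  ⌊60/2^5⌋ = ⌊60/32⌋ = 1
(the next term ⌊60/2^6⌋ = 0, terminating the sum). Summing: v_2(60!) = 30 + 15 + 7 + 3 + 1 = 56.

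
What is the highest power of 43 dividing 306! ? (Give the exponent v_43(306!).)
v_43(306!) = 7

Legendre's formula: v_p(n!) = Σ_{k ≥ 1} ⌊n / p^k⌋. For p = 43, n = 306, the terms are:
  ⌊306/43^1⌋ = ⌊306/43⌋ = 7
(the next term ⌊306/43^2⌋ = 0, terminating the sum). Summing: v_43(306!) = 7 = 7.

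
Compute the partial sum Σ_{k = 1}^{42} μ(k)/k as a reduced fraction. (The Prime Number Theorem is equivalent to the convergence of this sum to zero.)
Σ μ(k)/k = 347318490451/152125131763605

Values of μ(k) for 1 ≤ k ≤ 42: μ(1) = 1, μ(2) = -1, μ(3) = -1, μ(5) = -1, μ(6) = 1, μ(7) = -1, μ(10) = 1, μ(11) = -1, μ(13) = -1, μ(14) = 1, μ(15) = 1, μ(17) = -1, μ(19) = -1, μ(21) = 1, μ(22) = 1, μ(23) = -1, μ(26) = 1, μ(29) = -1, μ(30) = -1, μ(31) = -1, μ(33) = 1, μ(34) = 1, μ(35) = 1, μ(37) = -1, μ(38) = 1, μ(39) = 1, μ(41) = -1, μ(42) = -1, with μ = 0 on non-squarefree integers. Summing μ(k)/k for k where μ(k) ≠ 0 gives 347318490451/152125131763605 ≈ 0.0023. (PNT ⟺ this sum → 0 as n → ∞.)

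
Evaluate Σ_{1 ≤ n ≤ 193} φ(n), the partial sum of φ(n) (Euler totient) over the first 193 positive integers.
Σ_{n ≤ 193} φ(n) = 11422

Compute φ(n) for each 1 ≤ n ≤ 193: φ(1) = 1, φ(2) = 1, φ(3) = 2, φ(4) = 2, φ(5) = 4, φ(6) = 2, φ(7) = 6, φ(8) = 4, φ(9) = 6, φ(10) = 4, φ(11) = 10, φ(12) = 4, φ(13) = 12, φ(14) = 6, φ(15) = 8, φ(16) = 8, φ(17) = 16, φ(18) = 6, φ(19) = 18, φ(20) = 8, φ(21) = 12, φ(22) = 10, φ(23) = 22, φ(24) = 8, φ(25) = 20, φ(26) = 12, φ(27) = 18, φ(28) = 12, φ(29) = 28, φ(30) = 8, φ(31) = 30, φ(32) = 16, φ(33) = 20, φ(34) = 16, φ(35) = 24, φ(36) = 12, φ(37) = 36, φ(38) = 18, φ(39) = 24, φ(40) = 16, φ(41) = 40, φ(42) = 12, φ(43) = 42, φ(44) = 20, φ(45) = 24, φ(46) = 22, φ(47) = 46, φ(48) = 16, φ(49) = 42, φ(50) = 20, φ(51) = 32, φ(52) = 24, φ(53) = 52, φ(54) = 18, φ(55) = 40, φ(56) = 24, φ(57) = 36, φ(58) = 28, φ(59) = 58, φ(60) = 16, φ(61) = 60, φ(62) = 30, φ(63) = 36, φ(64) = 32, φ(65) = 48, φ(66) = 20, φ(67) = 66, φ(68) = 32, φ(69) = 44, φ(70) = 24, φ(71) = 70, φ(72) = 24, φ(73) = 72, φ(74) = 36, φ(75) = 40, φ(76) = 36, φ(77) = 60, φ(78) = 24, φ(79) = 78, φ(80) = 32, φ(81) = 54, φ(82) = 40, φ(83) = 82, φ(84) = 24, φ(85) = 64, φ(86) = 42, φ(87) = 56, φ(88) = 40, φ(89) = 88, φ(90) = 24, φ(91) = 72, φ(92) = 44, φ(93) = 60, φ(94) = 46, φ(95) = 72, φ(96) = 32, φ(97) = 96, φ(98) = 42, φ(99) = 60, φ(100) = 40, φ(101) = 100, φ(102) = 32, φ(103) = 102, φ(104) = 48, φ(105) = 48, φ(106) = 52, φ(107) = 106, φ(108) = 36, φ(109) = 108, φ(110) = 40, φ(111) = 72, φ(112) = 48, φ(113) = 112, φ(114) = 36, φ(115) = 88, φ(116) = 56, φ(117) = 72, φ(118) = 58, φ(119) = 96, φ(120) = 32, φ(121) = 110, φ(122) = 60, φ(123) = 80, φ(124) = 60, φ(125) = 100, φ(126) = 36, φ(127) = 126, φ(128) = 64, φ(129) = 84, φ(130) = 48, φ(131) = 130, φ(132) = 40, φ(133) = 108, φ(134) = 66, φ(135) = 72, φ(136) = 64, φ(137) = 136, φ(138) = 44, φ(139) = 138, φ(140) = 48, φ(141) = 92, φ(142) = 70, φ(143) = 120, φ(144) = 48, φ(145) = 112, φ(146) = 72, φ(147) = 84, φ(148) = 72, φ(149) = 148, φ(150) = 40, φ(151) = 150, φ(152) = 72, φ(153) = 96, φ(154) = 60, φ(155) = 120, φ(156) = 48, φ(157) = 156, φ(158) = 78, φ(159) = 104, φ(160) = 64, φ(161) = 132, φ(162) = 54, φ(163) = 162, φ(164) = 80, φ(165) = 80, φ(166) = 82, φ(167) = 166, φ(168) = 48, φ(169) = 156, φ(170) = 64, φ(171) = 108, φ(172) = 84, φ(173) = 172, φ(174) = 56, φ(175) = 120, φ(176) = 80, φ(177) = 116, φ(178) = 88, φ(179) = 178, φ(180) = 48, φ(181) = 180, φ(182) = 72, φ(183) = 120, φ(184) = 88, φ(185) = 144, φ(186) = 60, φ(187) = 160, φ(188) = 92, φ(189) = 108, φ(190) = 72, φ(191) = 190, φ(192) = 64, φ(193) = 192. Summing all 193 values: 11422. (Average order: Σ_{n ≤ x} φ(n) ~ (3/π²) x². For x = 193, (3/π²)·193² ≈ 11322.34.)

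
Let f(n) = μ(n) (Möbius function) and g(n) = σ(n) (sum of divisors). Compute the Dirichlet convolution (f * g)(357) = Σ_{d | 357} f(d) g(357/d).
(μ * σ)(357) = 357

Divisors of 357: [1, 3, 7, 17, 21, 51, 119, 357]. For each d | 357:
  d = 1: μ(1) · σ(357/1) = 1 · 576 = 576
  d = 3: μ(3) · σ(357/3) = -1 · 144 = -144
  d = 7: μ(7) · σ(357/7) = -1 · 72 = -72
  d = 17: μ(17) · σ(357/17) = -1 · 32 = -32
  d = 21: μ(21) · σ(357/21) = 1 · 18 = 18
  d = 51: μ(51) · σ(357/51) = 1 · 8 = 8
  d = 119: μ(119) · σ(357/119) = 1 · 4 = 4
  d = 357: μ(357) · σ(357/357) = -1 · 1 = -1
Summing: (μ * σ)(357) = 576 + -144 + -72 + -32 + 18 + 8 + 4 + -1 = 357.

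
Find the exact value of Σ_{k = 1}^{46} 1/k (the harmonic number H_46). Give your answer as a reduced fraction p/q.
H_46 = 5943339269060627227/1345655451257488800

Direct summation: H_46 = 1 + 1/2 + ... + 1/46. The least common denominator is lcm(1, ..., 46) = 9419588158802421600; over this denominator the numerator is 9419588158802421600 + 4709794079401210800 + 3139862719600807200 + 2354897039700605400 + 1883917631760484320 + 1569931359800403600 + 1345655451257488800 + 1177448519850302700 + 1046620906533602400 + 941958815880242160 + 856326196254765600 + 784965679900201800 + 724583704523263200 + 672827725628744400 + 627972543920161440 + 588724259925151350 + 554093421106024800 + 523310453266801200 + 495767797831706400 + 470979407940121080 + 448551817085829600 + 428163098127382800 + 409547311252279200 + 392482839950100900 + 376783526352096864 + 362291852261631600 + 348873635511200800 + 336413862814372200 + 324813384786290400 + 313986271960080720 + 303857682542013600 + 294362129962575675 + 285442065418255200 + 277046710553012400 + 269131090251497760 + 261655226633400600 + 254583463751416800 + 247883898915853200 + 241527901507754400 + 235489703970060540 + 229746052653717600 + 224275908542914800 + 219060189739591200 + 214081549063691400 + 209324181306720480 + 204773655626139600 = 41603374883424390589, so H_46 = 41603374883424390589/9419588158802421600; reducing by gcd(41603374883424390589, 9419588158802421600) = 7 gives 5943339269060627227/1345655451257488800 ≈ 4.41669. (The PNT-adjacent estimate ln(46) + γ ≈ 4.40586 matches within O(1/n).)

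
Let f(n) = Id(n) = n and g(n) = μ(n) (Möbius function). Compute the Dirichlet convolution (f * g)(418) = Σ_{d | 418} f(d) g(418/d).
(Id * μ)(418) = 180

Divisors of 418: [1, 2, 11, 19, 22, 38, 209, 418]. For each d | 418:
  d = 1: Id(1) · μ(418/1) = 1 · -1 = -1
  d = 2: Id(2) · μ(418/2) = 2 · 1 = 2
  d = 11: Id(11) · μ(418/11) = 11 · 1 = 11
  d = 19: Id(19) · μ(418/19) = 19 · 1 = 19
  d = 22: Id(22) · μ(418/22) = 22 · -1 = -22
  d = 38: Id(38) · μ(418/38) = 38 · -1 = -38
  d = 209: Id(209) · μ(418/209) = 209 · -1 = -209
  d = 418: Id(418) · μ(418/418) = 418 · 1 = 418
Summing: (Id * μ)(418) = -1 + 2 + 11 + 19 + -22 + -38 + -209 + 418 = 180.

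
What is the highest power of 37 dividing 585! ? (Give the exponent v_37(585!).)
v_37(585!) = 15

Legendre's formula: v_p(n!) = Σ_{k ≥ 1} ⌊n / p^k⌋. For p = 37, n = 585, the terms are:
  ⌊585/37^1⌋ = ⌊585/37⌋ = 15
(the next term ⌊585/37^2⌋ = 0, terminating the sum). Summing: v_37(585!) = 15 = 15.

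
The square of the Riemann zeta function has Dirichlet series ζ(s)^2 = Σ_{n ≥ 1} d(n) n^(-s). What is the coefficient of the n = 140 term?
d(140) = 12

ζ(s)^2 = (Σ 1/m^s)(Σ 1/k^s). The coefficient of 1/n^s in the product is the number of ordered pairs (m, k) with mk = n, which equals d(n). For n = 140, divisors are [1, 2, 4, 5, 7, 10, 14, 20, 28, 35, 70, 140], so d(140) = 12.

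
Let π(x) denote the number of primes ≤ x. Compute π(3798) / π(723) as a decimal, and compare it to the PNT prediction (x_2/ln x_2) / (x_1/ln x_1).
π(3798)/π(723) = 528/128 ≈ 4.1250;  PNT prediction ≈ 4.1959.

π(723) = 128 and π(3798) = 528, so π(3798)/π(723) ≈ 4.1250. The PNT-predicted ratio is (3798/ln(3798)) / (723/ln(723)) ≈ 4.1959. The two agree to within a few percent, as expected.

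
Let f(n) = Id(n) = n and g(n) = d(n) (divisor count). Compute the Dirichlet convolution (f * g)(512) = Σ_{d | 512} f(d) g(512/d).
(Id * d)(512) = 2036

Divisors of 512: [1, 2, 4, 8, 16, 32, 64, 128, 256, 512]. For each d | 512:
  d = 1: Id(1) · d(512/1) = 1 · 10 = 10
  d = 2: Id(2) · d(512/2) = 2 · 9 = 18
  d = 4: Id(4) · d(512/4) = 4 · 8 = 32
  d = 8: Id(8) · d(512/8) = 8 · 7 = 56
  d = 16: Id(16) · d(512/16) = 16 · 6 = 96
  d = 32: Id(32) · d(512/32) = 32 · 5 = 160
  d = 64: Id(64) · d(512/64) = 64 · 4 = 256
  d = 128: Id(128) · d(512/128) = 128 · 3 = 384
  d = 256: Id(256) · d(512/256) = 256 · 2 = 512
  d = 512: Id(512) · d(512/512) = 512 · 1 = 512
Summing: (Id * d)(512) = 10 + 18 + 32 + 56 + 96 + 160 + 256 + 384 + 512 + 512 = 2036.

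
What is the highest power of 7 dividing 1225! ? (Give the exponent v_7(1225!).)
v_7(1225!) = 203

Legendre's formula: v_p(n!) = Σ_{k ≥ 1} ⌊n / p^k⌋. For p = 7, n = 1225, the terms are:
  ⌊1225/7^1⌋ = ⌊1225/7⌋ = 175
  ⌊1225/7^2⌋ = ⌊1225/49⌋ = 25
  ⌊1225/7^3⌋ = ⌊1225/343⌋ = 3
(the next term ⌊1225/7^4⌋ = 0, terminating the sum). Summing: v_7(1225!) = 175 + 25 + 3 = 203.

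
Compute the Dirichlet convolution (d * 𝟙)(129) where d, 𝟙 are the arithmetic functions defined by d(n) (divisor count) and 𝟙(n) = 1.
(d * 𝟙)(129) = 9

Divisors of 129: [1, 3, 43, 129]. For each d | 129:
  d = 1: d(1) · 𝟙(129/1) = 1 · 1 = 1
  d = 3: d(3) · 𝟙(129/3) = 2 · 1 = 2
  d = 43: d(43) · 𝟙(129/43) = 2 · 1 = 2
  d = 129: d(129) · 𝟙(129/129) = 4 · 1 = 4
Summing: (d * 𝟙)(129) = 1 + 2 + 2 + 4 = 9.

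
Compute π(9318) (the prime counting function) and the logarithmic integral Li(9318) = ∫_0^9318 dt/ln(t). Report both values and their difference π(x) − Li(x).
π(9318) = 1152;  Li(9318) ≈ 1171.81;  π(x) − Li(x) ≈ -19.81.

Direct count of primes ≤ 9318 gives π(9318) = 1152. Numerical evaluation of the logarithmic integral gives Li(9318) ≈ 1171.81. The difference π(x) − Li(x) ≈ -19.81 is typically negative for small/moderate x (Li(x) overestimates), though Littlewood's theorem shows this sign changes infinitely often.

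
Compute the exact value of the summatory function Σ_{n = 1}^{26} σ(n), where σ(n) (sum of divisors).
Σ_{n ≤ 26} σ(n) = 564

Compute σ(n) for each 1 ≤ n ≤ 26: σ(1) = 1, σ(2) = 3, σ(3) = 4, σ(4) = 7, σ(5) = 6, σ(6) = 12, σ(7) = 8, σ(8) = 15, σ(9) = 13, σ(10) = 18, σ(11) = 12, σ(12) = 28, σ(13) = 14, σ(14) = 24, σ(15) = 24, σ(16) = 31, σ(17) = 18, σ(18) = 39, σ(19) = 20, σ(20) = 42, σ(21) = 32, σ(22) = 36, σ(23) = 24, σ(24) = 60, σ(25) = 31, σ(26) = 42. Summing all 26 values: 564. (Average order: Σ_{n ≤ x} σ(n) ~ (π²/12) x². For x = 26, (π²/12)·26² ≈ 555.99.)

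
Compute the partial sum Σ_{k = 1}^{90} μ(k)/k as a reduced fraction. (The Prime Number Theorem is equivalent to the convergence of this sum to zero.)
Σ μ(k)/k = -34833113669423893495541895404789/23768741896345550770650537601358310

Values of μ(k) for 1 ≤ k ≤ 90: μ(1) = 1, μ(2) = -1, μ(3) = -1, μ(5) = -1, μ(6) = 1, μ(7) = -1, μ(10) = 1, μ(11) = -1, μ(13) = -1, μ(14) = 1, μ(15) = 1, μ(17) = -1, μ(19) = -1, μ(21) = 1, μ(22) = 1, μ(23) = -1, μ(26) = 1, μ(29) = -1, μ(30) = -1, μ(31) = -1, μ(33) = 1, μ(34) = 1, μ(35) = 1, μ(37) = -1, μ(38) = 1, μ(39) = 1, μ(41) = -1, μ(42) = -1, μ(43) = -1, μ(46) = 1, μ(47) = -1, μ(51) = 1, μ(53) = -1, μ(55) = 1, μ(57) = 1, μ(58) = 1, μ(59) = -1, μ(61) = -1, μ(62) = 1, μ(65) = 1, μ(66) = -1, μ(67) = -1, μ(69) = 1, μ(70) = -1, μ(71) = -1, μ(73) = -1, μ(74) = 1, μ(77) = 1, μ(78) = -1, μ(79) = -1, μ(82) = 1, μ(83) = -1, μ(85) = 1, μ(86) = 1, μ(87) = 1, μ(89) = -1, with μ = 0 on non-squarefree integers. Summing μ(k)/k for k where μ(k) ≠ 0 gives -34833113669423893495541895404789/23768741896345550770650537601358310 ≈ -0.0015. (PNT ⟺ this sum → 0 as n → ∞.)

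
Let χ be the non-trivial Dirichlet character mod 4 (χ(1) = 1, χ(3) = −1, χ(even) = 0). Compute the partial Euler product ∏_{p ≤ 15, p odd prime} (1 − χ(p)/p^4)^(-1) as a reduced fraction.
∏ = 12412162137375/12550936856576

The odd primes p ≤ 15 are [3, 5, 7, 11, 13]. For each, χ(p) = 1 if p ≡ 1 mod 4, χ(p) = −1 if p ≡ 3 mod 4. Taking (1 − χ(p)/p^4)^(-1) = p^4/(p^4 − χ(p)): (1 − (-1)/3^4)^(-1) · (1 − (1)/5^4)^(-1) · (1 − (-1)/7^4)^(-1) · (1 − (-1)/11^4)^(-1) · (1 − (1)/13^4)^(-1) = 12412162137375/12550936856576.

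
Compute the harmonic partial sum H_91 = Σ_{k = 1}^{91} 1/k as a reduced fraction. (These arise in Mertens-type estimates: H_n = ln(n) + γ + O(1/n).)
H_91 = 3661081314759399341652108474601318124261/718766754945489455304472257065075294400

Direct summation: H_91 = 1 + 1/2 + ... + 1/91. The least common denominator is lcm(1, ..., 91) = 718766754945489455304472257065075294400; over this denominator the numerator is 718766754945489455304472257065075294400 + 359383377472744727652236128532537647200 + 239588918315163151768157419021691764800 + 179691688736372363826118064266268823600 + 143753350989097891060894451413015058880 + 119794459157581575884078709510845882400 + 102680964992212779329210322437867899200 + 89845844368186181913059032133134411800 + 79862972771721050589385806340563921600 + 71876675494548945530447225706507529440 + 65342432267771768664042932460461390400 + 59897229578790787942039354755422941200 + 55289750380422265792651712081928868800 + 51340482496106389664605161218933949600 + 47917783663032630353631483804338352960 + 44922922184093090956529516066567205900 + 42280397349734673841439544533239723200 + 39931486385860525294692903170281960800 + 37829829207657339752866960898161857600 + 35938337747274472765223612853253764720 + 34226988330737593109736774145955966400 + 32671216133885884332021466230230695200 + 31250728475890845882803141611525012800 + 29948614789395393971019677377711470600 + 28750670197819578212178890282603011776 + 27644875190211132896325856040964434400 + 26620990923907016863128602113521307200 + 25670241248053194832302580609466974800 + 24785060515361705355326629553968113600 + 23958891831516315176815741902169176480 + 23186024353080305009821685711776622400 + 22461461092046545478264758033283602950 + 21780810755923922888014310820153796800 + 21140198674867336920719772266619861600 + 20536192998442555865842064487573579840 + 19965743192930262647346451585140980400 + 19426128512040255548769520461218251200 + 18914914603828669876433480449080928800 + 18429916793474088597550570693976289600 + 17969168873637236382611806426626882360 + 17530896462085108665962737977196958400 + 17113494165368796554868387072977983200 + 16715505928964871053592378071280820800 + 16335608066942942166010733115115347600 + 15972594554344210117877161268112784320 + 15625364237945422941401570805762506400 + 15292909679691265006478133129044155200 + 14974307394697696985509838688855735300 + 14668709284601825618458617491123985600 + 14375335098909789106089445141301505888 + 14093465783244891280479848177746574400 + 13822437595105566448162928020482217200 + 13561636885763951986876835038963684800 + 13310495461953508431564301056760653600 + 13068486453554353732808586492092278080 + 12835120624026597416151290304733487400 + 12609943069219113250955653632720619200 + 12392530257680852677663314776984056800 + 12182487371957448394991055204492801600 + 11979445915758157588407870951084588240 + 11783061556483433693515938640411070400 + 11593012176540152504910842855888311200 + 11408996110245864369912258048651988800 + 11230730546023272739132379016641801475 + 11057950076084453158530342416385773760 + 10890405377961961444007155410076898400 + 10727862014111782914992123239777243200 + 10570099337433668460359886133309930800 + 10416909491963615294267713870508337600 + 10268096499221277932921032243786789920 + 10123475421767457116964397986832046400 + 9982871596465131323673225792570490200 + 9846119930760129524718798041987332800 + 9713064256020127774384760230609125600 + 9583556732606526070726296760867670592 + 9457457301914334938216740224540464400 + 9334633181110252666291847494351627200 + 9214958396737044298775285346988144800 + 9098313353740372851955345026140193600 + 8984584436818618191305903213313441180 + 8873663641302338954376200704507102400 + 8765448231042554332981368988598479200 + 8659840421029993437403280205603316800 + 8556747082684398277434193536488991600 + 8456079469946934768287908906647944640 + 8357752964482435526796189035640410400 + 8261686838453901785108876517989371200 + 8167804033471471083005366557557673800 + 8076030954443701744994070304101969600 + 7986297277172105058938580634056392160 + 7898535768631752256093101725989838400 = 3661081314759399341652108474601318124261, so H_91 = 3661081314759399341652108474601318124261/718766754945489455304472257065075294400 (already in lowest terms) ≈ 5.09356. (The PNT-adjacent estimate ln(91) + γ ≈ 5.08808 matches within O(1/n).)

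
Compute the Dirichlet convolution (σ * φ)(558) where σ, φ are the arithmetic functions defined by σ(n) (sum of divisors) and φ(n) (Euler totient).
(σ * φ)(558) = 6696

Divisors of 558: [1, 2, 3, 6, 9, 18, 31, 62, 93, 186, 279, 558]. For each d | 558:
  d = 1: σ(1) · φ(558/1) = 1 · 180 = 180
  d = 2: σ(2) · φ(558/2) = 3 · 180 = 540
  d = 3: σ(3) · φ(558/3) = 4 · 60 = 240
  d = 6: σ(6) · φ(558/6) = 12 · 60 = 720
  d = 9: σ(9) · φ(558/9) = 13 · 30 = 390
  d = 18: σ(18) · φ(558/18) = 39 · 30 = 1170
  d = 31: σ(31) · φ(558/31) = 32 · 6 = 192
  d = 62: σ(62) · φ(558/62) = 96 · 6 = 576
  d = 93: σ(93) · φ(558/93) = 128 · 2 = 256
  d = 186: σ(186) · φ(558/186) = 384 · 2 = 768
  d = 279: σ(279) · φ(558/279) = 416 · 1 = 416
  d = 558: σ(558) · φ(558/558) = 1248 · 1 = 1248
Summing: (σ * φ)(558) = 180 + 540 + 240 + 720 + 390 + 1170 + 192 + 576 + 256 + 768 + 416 + 1248 = 6696.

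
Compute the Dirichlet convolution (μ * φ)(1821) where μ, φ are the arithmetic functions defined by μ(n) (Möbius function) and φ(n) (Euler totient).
(μ * φ)(1821) = 605

Divisors of 1821: [1, 3, 607, 1821]. For each d | 1821:
  d = 1: μ(1) · φ(1821/1) = 1 · 1212 = 1212
  d = 3: μ(3) · φ(1821/3) = -1 · 606 = -606
  d = 607: μ(607) · φ(1821/607) = -1 · 2 = -2
  d = 1821: μ(1821) · φ(1821/1821) = 1 · 1 = 1
Summing: (μ * φ)(1821) = 1212 + -606 + -2 + 1 = 605.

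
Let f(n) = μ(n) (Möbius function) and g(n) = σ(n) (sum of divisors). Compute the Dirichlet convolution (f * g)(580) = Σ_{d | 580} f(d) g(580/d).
(μ * σ)(580) = 580

Divisors of 580: [1, 2, 4, 5, 10, 20, 29, 58, 116, 145, 290, 580]. For each d | 580:
  d = 1: μ(1) · σ(580/1) = 1 · 1260 = 1260
  d = 2: μ(2) · σ(580/2) = -1 · 540 = -540
  d = 4: μ(4) · σ(580/4) = 0 · 180 = 0
  d = 5: μ(5) · σ(580/5) = -1 · 210 = -210
  d = 10: μ(10) · σ(580/10) = 1 · 90 = 90
  d = 20: μ(20) · σ(580/20) = 0 · 30 = 0
  d = 29: μ(29) · σ(580/29) = -1 · 42 = -42
  d = 58: μ(58) · σ(580/58) = 1 · 18 = 18
  d = 116: μ(116) · σ(580/116) = 0 · 6 = 0
  d = 145: μ(145) · σ(580/145) = 1 · 7 = 7
  d = 290: μ(290) · σ(580/290) = -1 · 3 = -3
  d = 580: μ(580) · σ(580/580) = 0 · 1 = 0
Summing: (μ * σ)(580) = 1260 + -540 + 0 + -210 + 90 + 0 + -42 + 18 + 0 + 7 + -3 + 0 = 580.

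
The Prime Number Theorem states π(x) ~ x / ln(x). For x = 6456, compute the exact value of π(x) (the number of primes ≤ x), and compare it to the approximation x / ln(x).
π(6456) = 838;  x/ln(x) ≈ 735.91;  relative error ≈ 12.18%.

Directly count primes up to 6456: π(6456) = 838. The PNT approximation gives 6456/ln(6456) ≈ 6456/8.77277 ≈ 735.91. Relative error (π(x) − x/ln(x)) / π(x) ≈ 12.18%; the approximation is known to undercount slightly (Li(x) is a better estimate).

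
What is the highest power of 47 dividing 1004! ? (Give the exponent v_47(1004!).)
v_47(1004!) = 21

Legendre's formula: v_p(n!) = Σ_{k ≥ 1} ⌊n / p^k⌋. For p = 47, n = 1004, the terms are:
  ⌊1004/47^1⌋ = ⌊1004/47⌋ = 21
(the next term ⌊1004/47^2⌋ = 0, terminating the sum). Summing: v_47(1004!) = 21 = 21.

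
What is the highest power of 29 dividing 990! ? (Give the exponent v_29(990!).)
v_29(990!) = 35

Legendre's formula: v_p(n!) = Σ_{k ≥ 1} ⌊n / p^k⌋. For p = 29, n = 990, the terms are:
  ⌊990/29^1⌋ = ⌊990/29⌋ = 34
  ⌊990/29^2⌋ = ⌊990/841⌋ = 1
(the next term ⌊990/29^3⌋ = 0, terminating the sum). Summing: v_29(990!) = 34 + 1 = 35.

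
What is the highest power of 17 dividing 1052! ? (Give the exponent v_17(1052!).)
v_17(1052!) = 64

Legendre's formula: v_p(n!) = Σ_{k ≥ 1} ⌊n / p^k⌋. For p = 17, n = 1052, the terms are:
  ⌊1052/17^1⌋ = ⌊1052/17⌋ = 61
  ⌊1052/17^2⌋ = ⌊1052/289⌋ = 3
(the next term ⌊1052/17^3⌋ = 0, terminating the sum). Summing: v_17(1052!) = 61 + 3 = 64.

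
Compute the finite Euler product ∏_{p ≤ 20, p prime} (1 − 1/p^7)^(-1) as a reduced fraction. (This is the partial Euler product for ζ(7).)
∏ = 155826023762586560111512988551201501037015625/154535761885293084095586902270463356349603488

The primes p ≤ 20 are [2, 3, 5, 7, 11, 13, 17, 19]. For each prime, (1 − 1/p^7)^(-1) = p^7 / (p^7 − 1). The product is (1 − 1/2^7)^(-1), (1 − 1/3^7)^(-1), (1 − 1/5^7)^(-1), (1 − 1/7^7)^(-1), (1 − 1/11^7)^(-1), (1 − 1/13^7)^(-1), (1 − 1/17^7)^(-1), (1 − 1/19^7)^(-1) = ∏ p^7 / (p^7 − 1) = 155826023762586560111512988551201501037015625/154535761885293084095586902270463356349603488.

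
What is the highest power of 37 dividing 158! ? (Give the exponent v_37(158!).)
v_37(158!) = 4

Legendre's formula: v_p(n!) = Σ_{k ≥ 1} ⌊n / p^k⌋. For p = 37, n = 158, the terms are:
  ⌊158/37^1⌋ = ⌊158/37⌋ = 4
(the next term ⌊158/37^2⌋ = 0, terminating the sum). Summing: v_37(158!) = 4 = 4.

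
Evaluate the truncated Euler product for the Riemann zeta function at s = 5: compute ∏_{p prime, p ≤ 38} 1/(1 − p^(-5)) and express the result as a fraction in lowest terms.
∏ = 132487865367718741281556988782580603348847966827605/127769623698019954360176628845208514576475652988928

The primes p ≤ 38 are [2, 3, 5, 7, 11, 13, 17, 19, 23, 29, 31, 37]. For each prime, (1 − 1/p^5)^(-1) = p^5 / (p^5 − 1). The product is (1 − 1/2^5)^(-1), (1 − 1/3^5)^(-1), (1 − 1/5^5)^(-1), (1 − 1/7^5)^(-1), (1 − 1/11^5)^(-1), (1 − 1/13^5)^(-1), (1 − 1/17^5)^(-1), (1 − 1/19^5)^(-1), (1 − 1/23^5)^(-1), (1 − 1/29^5)^(-1), (1 − 1/31^5)^(-1), (1 − 1/37^5)^(-1) = ∏ p^5 / (p^5 − 1) = 132487865367718741281556988782580603348847966827605/127769623698019954360176628845208514576475652988928.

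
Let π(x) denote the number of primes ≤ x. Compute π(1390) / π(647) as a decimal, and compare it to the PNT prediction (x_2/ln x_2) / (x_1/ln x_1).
π(1390)/π(647) = 221/118 ≈ 1.8729;  PNT prediction ≈ 1.9214.

π(647) = 118 and π(1390) = 221, so π(1390)/π(647) ≈ 1.8729. The PNT-predicted ratio is (1390/ln(1390)) / (647/ln(647)) ≈ 1.9214. The two agree to within a few percent, as expected.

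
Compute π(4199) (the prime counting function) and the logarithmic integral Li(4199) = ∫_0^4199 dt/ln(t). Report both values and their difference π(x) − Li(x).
π(4199) = 574;  Li(4199) ≈ 589.29;  π(x) − Li(x) ≈ -15.29.

Direct count of primes ≤ 4199 gives π(4199) = 574. Numerical evaluation of the logarithmic integral gives Li(4199) ≈ 589.29. The difference π(x) − Li(x) ≈ -15.29 is typically negative for small/moderate x (Li(x) overestimates), though Littlewood's theorem shows this sign changes infinitely often.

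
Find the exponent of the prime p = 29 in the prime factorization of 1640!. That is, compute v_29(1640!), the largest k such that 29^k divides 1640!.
v_29(1640!) = 57

Legendre's formula: v_p(n!) = Σ_{k ≥ 1} ⌊n / p^k⌋. For p = 29, n = 1640, the terms are:
  ⌊1640/29^1⌋ = ⌊1640/29⌋ = 56
  ⌊1640/29^2⌋ = ⌊1640/841⌋ = 1
(the next term ⌊1640/29^3⌋ = 0, terminating the sum). Summing: v_29(1640!) = 56 + 1 = 57.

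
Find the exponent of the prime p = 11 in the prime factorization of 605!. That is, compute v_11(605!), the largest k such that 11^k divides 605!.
v_11(605!) = 60

Legendre's formula: v_p(n!) = Σ_{k ≥ 1} ⌊n / p^k⌋. For p = 11, n = 605, the terms are:
  ⌊605/11^1⌋ = ⌊605/11⌋ = 55
  ⌊605/11^2⌋ = ⌊605/121⌋ = 5
(the next term ⌊605/11^3⌋ = 0, terminating the sum). Summing: v_11(605!) = 55 + 5 = 60.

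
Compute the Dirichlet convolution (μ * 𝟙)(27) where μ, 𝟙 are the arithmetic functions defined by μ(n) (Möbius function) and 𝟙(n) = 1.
(μ * 𝟙)(27) = 0

Divisors of 27: [1, 3, 9, 27]. For each d | 27:
  d = 1: μ(1) · 𝟙(27/1) = 1 · 1 = 1
  d = 3: μ(3) · 𝟙(27/3) = -1 · 1 = -1
  d = 9: μ(9) · 𝟙(27/9) = 0 · 1 = 0
  d = 27: μ(27) · 𝟙(27/27) = 0 · 1 = 0
Summing: (μ * 𝟙)(27) = 1 + -1 + 0 + 0 = 0.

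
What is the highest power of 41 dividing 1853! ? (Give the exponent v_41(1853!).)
v_41(1853!) = 46

Legendre's formula: v_p(n!) = Σ_{k ≥ 1} ⌊n / p^k⌋. For p = 41, n = 1853, the terms are:
  ⌊1853/41^1⌋ = ⌊1853/41⌋ = 45
  ⌊1853/41^2⌋ = ⌊1853/1681⌋ = 1
(the next term ⌊1853/41^3⌋ = 0, terminating the sum). Summing: v_41(1853!) = 45 + 1 = 46.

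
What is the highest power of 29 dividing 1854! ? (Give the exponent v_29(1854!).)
v_29(1854!) = 65

Legendre's formula: v_p(n!) = Σ_{k ≥ 1} ⌊n / p^k⌋. For p = 29, n = 1854, the terms are:
  ⌊1854/29^1⌋ = ⌊1854/29⌋ = 63
  ⌊1854/29^2⌋ = ⌊1854/841⌋ = 2
(the next term ⌊1854/29^3⌋ = 0, terminating the sum). Summing: v_29(1854!) = 63 + 2 = 65.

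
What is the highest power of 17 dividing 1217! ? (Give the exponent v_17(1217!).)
v_17(1217!) = 75

Legendre's formula: v_p(n!) = Σ_{k ≥ 1} ⌊n / p^k⌋. For p = 17, n = 1217, the terms are:
  ⌊1217/17^1⌋ = ⌊1217/17⌋ = 71
  ⌊1217/17^2⌋ = ⌊1217/289⌋ = 4
(the next term ⌊1217/17^3⌋ = 0, terminating the sum). Summing: v_17(1217!) = 71 + 4 = 75.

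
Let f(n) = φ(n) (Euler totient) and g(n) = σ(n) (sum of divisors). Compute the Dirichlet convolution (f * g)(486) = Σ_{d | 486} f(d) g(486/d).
(φ * σ)(486) = 5832

Divisors of 486: [1, 2, 3, 6, 9, 18, 27, 54, 81, 162, 243, 486]. For each d | 486:
  d = 1: φ(1) · σ(486/1) = 1 · 1092 = 1092
  d = 2: φ(2) · σ(486/2) = 1 · 364 = 364
  d = 3: φ(3) · σ(486/3) = 2 · 363 = 726
  d = 6: φ(6) · σ(486/6) = 2 · 121 = 242
  d = 9: φ(9) · σ(486/9) = 6 · 120 = 720
  d = 18: φ(18) · σ(486/18) = 6 · 40 = 240
  d = 27: φ(27) · σ(486/27) = 18 · 39 = 702
  d = 54: φ(54) · σ(486/54) = 18 · 13 = 234
  d = 81: φ(81) · σ(486/81) = 54 · 12 = 648
  d = 162: φ(162) · σ(486/162) = 54 · 4 = 216
  d = 243: φ(243) · σ(486/243) = 162 · 3 = 486
  d = 486: φ(486) · σ(486/486) = 162 · 1 = 162
Summing: (φ * σ)(486) = 1092 + 364 + 726 + 242 + 720 + 240 + 702 + 234 + 648 + 216 + 486 + 162 = 5832.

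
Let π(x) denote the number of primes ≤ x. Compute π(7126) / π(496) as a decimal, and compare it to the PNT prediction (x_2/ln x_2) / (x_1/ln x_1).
π(7126)/π(496) = 912/94 ≈ 9.7021;  PNT prediction ≈ 10.0512.

π(496) = 94 and π(7126) = 912, so π(7126)/π(496) ≈ 9.7021. The PNT-predicted ratio is (7126/ln(7126)) / (496/ln(496)) ≈ 10.0512. The two agree to within a few percent, as expected.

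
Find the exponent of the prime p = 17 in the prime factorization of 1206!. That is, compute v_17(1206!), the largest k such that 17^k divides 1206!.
v_17(1206!) = 74

Legendre's formula: v_p(n!) = Σ_{k ≥ 1} ⌊n / p^k⌋. For p = 17, n = 1206, the terms are:
  ⌊1206/17^1⌋ = ⌊1206/17⌋ = 70
  ⌊1206/17^2⌋ = ⌊1206/289⌋ = 4
(the next term ⌊1206/17^3⌋ = 0, terminating the sum). Summing: v_17(1206!) = 70 + 4 = 74.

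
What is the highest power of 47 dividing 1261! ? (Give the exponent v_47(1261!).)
v_47(1261!) = 26

Legendre's formula: v_p(n!) = Σ_{k ≥ 1} ⌊n / p^k⌋. For p = 47, n = 1261, the terms are:
  ⌊1261/47^1⌋ = ⌊1261/47⌋ = 26
(the next term ⌊1261/47^2⌋ = 0, terminating the sum). Summing: v_47(1261!) = 26 = 26.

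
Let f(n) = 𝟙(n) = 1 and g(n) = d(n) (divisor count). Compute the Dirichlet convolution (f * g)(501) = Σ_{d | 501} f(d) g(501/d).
(𝟙 * d)(501) = 9

Divisors of 501: [1, 3, 167, 501]. For each d | 501:
  d = 1: 𝟙(1) · d(501/1) = 1 · 4 = 4
  d = 3: 𝟙(3) · d(501/3) = 1 · 2 = 2
  d = 167: 𝟙(167) · d(501/167) = 1 · 2 = 2
  d = 501: 𝟙(501) · d(501/501) = 1 · 1 = 1
Summing: (𝟙 * d)(501) = 4 + 2 + 2 + 1 = 9.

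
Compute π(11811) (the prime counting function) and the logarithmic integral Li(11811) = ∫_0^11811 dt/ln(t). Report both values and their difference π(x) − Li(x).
π(11811) = 1415;  Li(11811) ≈ 1440.96;  π(x) − Li(x) ≈ -25.96.

Direct count of primes ≤ 11811 gives π(11811) = 1415. Numerical evaluation of the logarithmic integral gives Li(11811) ≈ 1440.96. The difference π(x) − Li(x) ≈ -25.96 is typically negative for small/moderate x (Li(x) overestimates), though Littlewood's theorem shows this sign changes infinitely often.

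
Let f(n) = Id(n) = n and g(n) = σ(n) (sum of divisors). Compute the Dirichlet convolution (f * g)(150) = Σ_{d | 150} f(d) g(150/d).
(Id * σ)(150) = 3010

Divisors of 150: [1, 2, 3, 5, 6, 10, 15, 25, 30, 50, 75, 150]. For each d | 150:
  d = 1: Id(1) · σ(150/1) = 1 · 372 = 372
  d = 2: Id(2) · σ(150/2) = 2 · 124 = 248
  d = 3: Id(3) · σ(150/3) = 3 · 93 = 279
  d = 5: Id(5) · σ(150/5) = 5 · 72 = 360
  d = 6: Id(6) · σ(150/6) = 6 · 31 = 186
  d = 10: Id(10) · σ(150/10) = 10 · 24 = 240
  d = 15: Id(15) · σ(150/15) = 15 · 18 = 270
  d = 25: Id(25) · σ(150/25) = 25 · 12 = 300
  d = 30: Id(30) · σ(150/30) = 30 · 6 = 180
  d = 50: Id(50) · σ(150/50) = 50 · 4 = 200
  d = 75: Id(75) · σ(150/75) = 75 · 3 = 225
  d = 150: Id(150) · σ(150/150) = 150 · 1 = 150
Summing: (Id * σ)(150) = 372 + 248 + 279 + 360 + 186 + 240 + 270 + 300 + 180 + 200 + 225 + 150 = 3010.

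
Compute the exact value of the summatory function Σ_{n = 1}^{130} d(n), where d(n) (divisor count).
Σ_{n ≤ 130} d(n) = 657

Compute d(n) for each 1 ≤ n ≤ 130: d(1) = 1, d(2) = 2, d(3) = 2, d(4) = 3, d(5) = 2, d(6) = 4, d(7) = 2, d(8) = 4, d(9) = 3, d(10) = 4, d(11) = 2, d(12) = 6, d(13) = 2, d(14) = 4, d(15) = 4, d(16) = 5, d(17) = 2, d(18) = 6, d(19) = 2, d(20) = 6, d(21) = 4, d(22) = 4, d(23) = 2, d(24) = 8, d(25) = 3, d(26) = 4, d(27) = 4, d(28) = 6, d(29) = 2, d(30) = 8, d(31) = 2, d(32) = 6, d(33) = 4, d(34) = 4, d(35) = 4, d(36) = 9, d(37) = 2, d(38) = 4, d(39) = 4, d(40) = 8, d(41) = 2, d(42) = 8, d(43) = 2, d(44) = 6, d(45) = 6, d(46) = 4, d(47) = 2, d(48) = 10, d(49) = 3, d(50) = 6, d(51) = 4, d(52) = 6, d(53) = 2, d(54) = 8, d(55) = 4, d(56) = 8, d(57) = 4, d(58) = 4, d(59) = 2, d(60) = 12, d(61) = 2, d(62) = 4, d(63) = 6, d(64) = 7, d(65) = 4, d(66) = 8, d(67) = 2, d(68) = 6, d(69) = 4, d(70) = 8, d(71) = 2, d(72) = 12, d(73) = 2, d(74) = 4, d(75) = 6, d(76) = 6, d(77) = 4, d(78) = 8, d(79) = 2, d(80) = 10, d(81) = 5, d(82) = 4, d(83) = 2, d(84) = 12, d(85) = 4, d(86) = 4, d(87) = 4, d(88) = 8, d(89) = 2, d(90) = 12, d(91) = 4, d(92) = 6, d(93) = 4, d(94) = 4, d(95) = 4, d(96) = 12, d(97) = 2, d(98) = 6, d(99) = 6, d(100) = 9, d(101) = 2, d(102) = 8, d(103) = 2, d(104) = 8, d(105) = 8, d(106) = 4, d(107) = 2, d(108) = 12, d(109) = 2, d(110) = 8, d(111) = 4, d(112) = 10, d(113) = 2, d(114) = 8, d(115) = 4, d(116) = 6, d(117) = 6, d(118) = 4, d(119) = 4, d(120) = 16, d(121) = 3, d(122) = 4, d(123) = 4, d(124) = 6, d(125) = 4, d(126) = 12, d(127) = 2, d(128) = 8, d(129) = 4, d(130) = 8. Summing all 130 values: 657. (Dirichlet's divisor formula: Σ_{n ≤ x} d(n) = x ln(x) + (2γ − 1) x + O(√x). For x = 130, the asymptotic estimate is ≈ 652.86.)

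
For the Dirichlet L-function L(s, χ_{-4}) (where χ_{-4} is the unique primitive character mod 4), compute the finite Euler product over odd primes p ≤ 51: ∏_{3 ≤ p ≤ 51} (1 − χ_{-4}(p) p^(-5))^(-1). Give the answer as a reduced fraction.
∏ = 7508883803148623376075754946450365737429310788606076172798130278074505/7537845509642297199917174706861149114875564283464393121061743521431552

The odd primes p ≤ 51 are [3, 5, 7, 11, 13, 17, 19, 23, 29, 31, 37, 41, 43, 47]. For each, χ(p) = 1 if p ≡ 1 mod 4, χ(p) = −1 if p ≡ 3 mod 4. Taking (1 − χ(p)/p^5)^(-1) = p^5/(p^5 − χ(p)): (1 − (-1)/3^5)^(-1) · (1 − (1)/5^5)^(-1) · (1 − (-1)/7^5)^(-1) · (1 − (-1)/11^5)^(-1) · (1 − (1)/13^5)^(-1) · (1 − (1)/17^5)^(-1) · (1 − (-1)/19^5)^(-1) · (1 − (-1)/23^5)^(-1) · (1 − (1)/29^5)^(-1) · (1 − (-1)/31^5)^(-1) · (1 − (1)/37^5)^(-1) · (1 − (1)/41^5)^(-1) · (1 − (-1)/43^5)^(-1) · (1 − (-1)/47^5)^(-1) = 7508883803148623376075754946450365737429310788606076172798130278074505/7537845509642297199917174706861149114875564283464393121061743521431552.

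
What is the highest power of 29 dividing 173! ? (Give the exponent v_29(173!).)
v_29(173!) = 5

Legendre's formula: v_p(n!) = Σ_{k ≥ 1} ⌊n / p^k⌋. For p = 29, n = 173, the terms are:
  ⌊173/29^1⌋ = ⌊173/29⌋ = 5
(the next term ⌊173/29^2⌋ = 0, terminating the sum). Summing: v_29(173!) = 5 = 5.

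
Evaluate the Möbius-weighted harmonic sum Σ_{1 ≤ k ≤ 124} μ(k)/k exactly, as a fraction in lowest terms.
Σ μ(k)/k = 23090940688334333795050585396213953208427071/3161005464041760778814520629154366249327468699

Values of μ(k) for 1 ≤ k ≤ 124: μ(1) = 1, μ(2) = -1, μ(3) = -1, μ(5) = -1, μ(6) = 1, μ(7) = -1, μ(10) = 1, μ(11) = -1, μ(13) = -1, μ(14) = 1, μ(15) = 1, μ(17) = -1, μ(19) = -1, μ(21) = 1, μ(22) = 1, μ(23) = -1, μ(26) = 1, μ(29) = -1, μ(30) = -1, μ(31) = -1, μ(33) = 1, μ(34) = 1, μ(35) = 1, μ(37) = -1, μ(38) = 1, μ(39) = 1, μ(41) = -1, μ(42) = -1, μ(43) = -1, μ(46) = 1, μ(47) = -1, μ(51) = 1, μ(53) = -1, μ(55) = 1, μ(57) = 1, μ(58) = 1, μ(59) = -1, μ(61) = -1, μ(62) = 1, μ(65) = 1, μ(66) = -1, μ(67) = -1, μ(69) = 1, μ(70) = -1, μ(71) = -1, μ(73) = -1, μ(74) = 1, μ(77) = 1, μ(78) = -1, μ(79) = -1, μ(82) = 1, μ(83) = -1, μ(85) = 1, μ(86) = 1, μ(87) = 1, μ(89) = -1, μ(91) = 1, μ(93) = 1, μ(94) = 1, μ(95) = 1, μ(97) = -1, μ(101) = -1, μ(102) = -1, μ(103) = -1, μ(105) = -1, μ(106) = 1, μ(107) = -1, μ(109) = -1, μ(110) = -1, μ(111) = 1, μ(113) = -1, μ(114) = -1, μ(115) = 1, μ(118) = 1, μ(119) = 1, μ(122) = 1, μ(123) = 1, with μ = 0 on non-squarefree integers. Summing μ(k)/k for k where μ(k) ≠ 0 gives 23090940688334333795050585396213953208427071/3161005464041760778814520629154366249327468699 ≈ 0.0073. (PNT ⟺ this sum → 0 as n → ∞.)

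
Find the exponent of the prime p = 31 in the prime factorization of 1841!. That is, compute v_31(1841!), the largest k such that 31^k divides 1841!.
v_31(1841!) = 60

Legendre's formula: v_p(n!) = Σ_{k ≥ 1} ⌊n / p^k⌋. For p = 31, n = 1841, the terms are:
  ⌊1841/31^1⌋ = ⌊1841/31⌋ = 59
  ⌊1841/31^2⌋ = ⌊1841/961⌋ = 1
(the next term ⌊1841/31^3⌋ = 0, terminating the sum). Summing: v_31(1841!) = 59 + 1 = 60.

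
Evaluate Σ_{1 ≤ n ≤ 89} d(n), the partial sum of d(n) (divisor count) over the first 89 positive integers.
Σ_{n ≤ 89} d(n) = 413

Compute d(n) for each 1 ≤ n ≤ 89: d(1) = 1, d(2) = 2, d(3) = 2, d(4) = 3, d(5) = 2, d(6) = 4, d(7) = 2, d(8) = 4, d(9) = 3, d(10) = 4, d(11) = 2, d(12) = 6, d(13) = 2, d(14) = 4, d(15) = 4, d(16) = 5, d(17) = 2, d(18) = 6, d(19) = 2, d(20) = 6, d(21) = 4, d(22) = 4, d(23) = 2, d(24) = 8, d(25) = 3, d(26) = 4, d(27) = 4, d(28) = 6, d(29) = 2, d(30) = 8, d(31) = 2, d(32) = 6, d(33) = 4, d(34) = 4, d(35) = 4, d(36) = 9, d(37) = 2, d(38) = 4, d(39) = 4, d(40) = 8, d(41) = 2, d(42) = 8, d(43) = 2, d(44) = 6, d(45) = 6, d(46) = 4, d(47) = 2, d(48) = 10, d(49) = 3, d(50) = 6, d(51) = 4, d(52) = 6, d(53) = 2, d(54) = 8, d(55) = 4, d(56) = 8, d(57) = 4, d(58) = 4, d(59) = 2, d(60) = 12, d(61) = 2, d(62) = 4, d(63) = 6, d(64) = 7, d(65) = 4, d(66) = 8, d(67) = 2, d(68) = 6, d(69) = 4, d(70) = 8, d(71) = 2, d(72) = 12, d(73) = 2, d(74) = 4, d(75) = 6, d(76) = 6, d(77) = 4, d(78) = 8, d(79) = 2, d(80) = 10, d(81) = 5, d(82) = 4, d(83) = 2, d(84) = 12, d(85) = 4, d(86) = 4, d(87) = 4, d(88) = 8, d(89) = 2. Summing all 89 values: 413. (Dirichlet's divisor formula: Σ_{n ≤ x} d(n) = x ln(x) + (2γ − 1) x + O(√x). For x = 89, the asymptotic estimate is ≈ 413.23.)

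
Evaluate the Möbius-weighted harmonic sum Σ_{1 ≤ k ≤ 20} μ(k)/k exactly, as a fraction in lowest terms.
Σ μ(k)/k = -81988/1616615

Values of μ(k) for 1 ≤ k ≤ 20: μ(1) = 1, μ(2) = -1, μ(3) = -1, μ(5) = -1, μ(6) = 1, μ(7) = -1, μ(10) = 1, μ(11) = -1, μ(13) = -1, μ(14) = 1, μ(15) = 1, μ(17) = -1, μ(19) = -1, with μ = 0 on non-squarefree integers. Summing μ(k)/k for k where μ(k) ≠ 0 gives -81988/1616615 ≈ -0.0507. (PNT ⟺ this sum → 0 as n → ∞.)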